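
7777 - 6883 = 894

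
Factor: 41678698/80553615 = 2^1*3^( - 1)*5^( - 1)*131^1*159079^1*5370241^( - 1)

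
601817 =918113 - 316296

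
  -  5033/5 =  - 5033/5 = - 1006.60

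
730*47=34310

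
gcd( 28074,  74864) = 9358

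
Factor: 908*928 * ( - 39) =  - 32862336= - 2^7*3^1*13^1*29^1*227^1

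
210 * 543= 114030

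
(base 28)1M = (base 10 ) 50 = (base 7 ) 101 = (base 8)62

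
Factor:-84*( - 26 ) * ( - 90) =-196560 = -2^4*3^3*5^1*7^1*13^1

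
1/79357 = 1/79357 = 0.00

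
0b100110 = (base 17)24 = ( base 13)2C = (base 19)20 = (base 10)38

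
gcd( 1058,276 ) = 46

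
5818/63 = 92 + 22/63 = 92.35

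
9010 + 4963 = 13973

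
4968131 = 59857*83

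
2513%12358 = 2513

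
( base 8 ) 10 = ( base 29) 8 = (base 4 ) 20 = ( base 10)8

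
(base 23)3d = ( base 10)82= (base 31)2K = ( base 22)3g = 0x52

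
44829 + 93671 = 138500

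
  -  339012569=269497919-608510488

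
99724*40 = 3988960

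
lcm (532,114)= 1596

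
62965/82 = 62965/82 = 767.87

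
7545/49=153 + 48/49  =  153.98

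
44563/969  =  45+958/969 = 45.99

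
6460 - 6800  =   - 340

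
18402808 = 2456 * 7493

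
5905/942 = 5905/942 = 6.27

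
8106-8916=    - 810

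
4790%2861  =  1929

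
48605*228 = 11081940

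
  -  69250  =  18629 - 87879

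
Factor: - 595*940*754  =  -421712200 = - 2^3*5^2*7^1*13^1*17^1 * 29^1*47^1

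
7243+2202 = 9445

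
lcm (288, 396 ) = 3168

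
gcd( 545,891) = 1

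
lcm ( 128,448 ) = 896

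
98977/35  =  2827 + 32/35 = 2827.91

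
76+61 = 137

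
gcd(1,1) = 1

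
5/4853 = 5/4853 = 0.00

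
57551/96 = 599 + 47/96 = 599.49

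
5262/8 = 2631/4= 657.75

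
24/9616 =3/1202 = 0.00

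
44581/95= 44581/95 = 469.27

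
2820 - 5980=-3160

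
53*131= 6943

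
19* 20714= 393566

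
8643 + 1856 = 10499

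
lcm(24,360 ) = 360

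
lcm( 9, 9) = 9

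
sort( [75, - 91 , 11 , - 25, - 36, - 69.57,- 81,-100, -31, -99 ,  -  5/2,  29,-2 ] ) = [ - 100, - 99, - 91, - 81,- 69.57  , - 36, - 31, - 25, - 5/2,-2,11,29,75 ] 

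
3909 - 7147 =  - 3238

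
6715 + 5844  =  12559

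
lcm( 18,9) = 18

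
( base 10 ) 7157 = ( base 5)212112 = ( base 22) EH7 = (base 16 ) 1bf5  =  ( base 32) 6VL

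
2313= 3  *771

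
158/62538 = 79/31269 = 0.00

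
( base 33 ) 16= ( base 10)39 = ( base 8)47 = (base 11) 36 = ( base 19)21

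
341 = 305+36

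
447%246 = 201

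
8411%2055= 191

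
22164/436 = 50 + 91/109 = 50.83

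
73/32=73/32 = 2.28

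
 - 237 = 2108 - 2345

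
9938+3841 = 13779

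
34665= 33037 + 1628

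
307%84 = 55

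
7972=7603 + 369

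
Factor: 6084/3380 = 3^2 * 5^( - 1)= 9/5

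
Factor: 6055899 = 3^1*2018633^1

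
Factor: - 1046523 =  - 3^1*23^1*29^1 * 523^1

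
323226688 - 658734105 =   -  335507417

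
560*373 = 208880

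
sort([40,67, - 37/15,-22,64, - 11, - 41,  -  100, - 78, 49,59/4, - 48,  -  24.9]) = [ - 100, - 78, - 48, - 41, - 24.9, - 22,- 11,-37/15 , 59/4,40,49 , 64,67 ]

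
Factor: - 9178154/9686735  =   - 2^1* 5^(-1)*73^ (-1) * 683^1  *  6719^1 * 26539^( - 1 )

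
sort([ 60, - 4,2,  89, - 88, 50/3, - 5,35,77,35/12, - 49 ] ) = [- 88, - 49, - 5, - 4,2, 35/12 , 50/3, 35,60,77 , 89 ] 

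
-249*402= - 100098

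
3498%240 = 138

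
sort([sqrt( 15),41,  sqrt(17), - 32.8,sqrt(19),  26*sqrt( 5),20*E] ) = [ - 32.8, sqrt(15),sqrt(17),sqrt( 19),41,20*E,26*sqrt(5) ] 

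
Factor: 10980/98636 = 2745/24659 = 3^2*5^1*61^1*24659^( - 1 ) 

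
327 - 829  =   - 502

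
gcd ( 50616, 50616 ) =50616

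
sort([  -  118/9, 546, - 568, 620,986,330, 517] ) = [ - 568,-118/9 , 330,517, 546,620,986] 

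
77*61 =4697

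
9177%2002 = 1169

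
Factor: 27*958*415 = 10734390 = 2^1*3^3*5^1*83^1* 479^1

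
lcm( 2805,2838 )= 241230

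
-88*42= - 3696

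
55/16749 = 55/16749=0.00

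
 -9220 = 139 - 9359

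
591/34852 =591/34852=   0.02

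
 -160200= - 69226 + - 90974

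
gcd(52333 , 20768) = 59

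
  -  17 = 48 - 65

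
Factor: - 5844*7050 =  - 41200200 = -2^3*3^2*5^2 * 47^1*487^1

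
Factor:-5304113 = -1601^1*3313^1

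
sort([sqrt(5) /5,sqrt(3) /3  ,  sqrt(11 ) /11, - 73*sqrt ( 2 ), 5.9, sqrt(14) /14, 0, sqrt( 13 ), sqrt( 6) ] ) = [ - 73*sqrt ( 2 ), 0, sqrt(14 )/14,  sqrt(11 )/11, sqrt(5) /5, sqrt(3 )/3, sqrt( 6),sqrt( 13), 5.9]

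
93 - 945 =-852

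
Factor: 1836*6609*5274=63995369976 = 2^3*3^6*17^1 * 293^1*2203^1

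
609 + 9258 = 9867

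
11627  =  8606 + 3021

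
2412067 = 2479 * 973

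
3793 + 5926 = 9719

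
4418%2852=1566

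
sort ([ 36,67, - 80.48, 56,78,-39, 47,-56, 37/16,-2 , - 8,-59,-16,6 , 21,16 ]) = [ - 80.48,-59, - 56, - 39,  -  16,-8,  -  2,37/16,6,16, 21,36,47, 56, 67, 78]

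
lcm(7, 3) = 21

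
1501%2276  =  1501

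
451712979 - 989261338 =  - 537548359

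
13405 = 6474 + 6931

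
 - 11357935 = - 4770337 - 6587598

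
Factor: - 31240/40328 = -5^1 * 11^1*71^(  -  1) = - 55/71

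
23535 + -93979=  - 70444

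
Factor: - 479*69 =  - 3^1*23^1 * 479^1 = - 33051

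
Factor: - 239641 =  - 239641^1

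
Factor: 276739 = 276739^1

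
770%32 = 2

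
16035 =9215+6820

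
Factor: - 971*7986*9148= -2^3*3^1*11^3 * 971^1*2287^1 = -70937306088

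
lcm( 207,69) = 207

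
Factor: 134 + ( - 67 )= 67^1= 67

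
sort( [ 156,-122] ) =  [ - 122,  156 ] 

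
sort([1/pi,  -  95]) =[-95,1/pi]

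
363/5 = 72 +3/5 = 72.60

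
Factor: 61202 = 2^1*71^1*431^1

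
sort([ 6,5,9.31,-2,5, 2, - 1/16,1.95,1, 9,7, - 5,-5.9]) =[ - 5.9, - 5, - 2, - 1/16, 1,  1.95, 2, 5,  5,6, 7,  9,9.31]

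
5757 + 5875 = 11632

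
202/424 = 101/212=0.48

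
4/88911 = 4/88911 = 0.00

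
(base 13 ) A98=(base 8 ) 3427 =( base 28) 28N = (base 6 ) 12223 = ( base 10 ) 1815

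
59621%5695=2671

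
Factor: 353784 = 2^3*3^1*14741^1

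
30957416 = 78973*392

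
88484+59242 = 147726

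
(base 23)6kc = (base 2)111000111110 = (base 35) 2y6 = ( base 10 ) 3646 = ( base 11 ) 2815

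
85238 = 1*85238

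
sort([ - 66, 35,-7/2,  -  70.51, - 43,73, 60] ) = [ - 70.51,-66,-43, - 7/2, 35, 60, 73] 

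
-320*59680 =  - 19097600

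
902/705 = 902/705 = 1.28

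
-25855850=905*( - 28570 ) 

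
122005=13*9385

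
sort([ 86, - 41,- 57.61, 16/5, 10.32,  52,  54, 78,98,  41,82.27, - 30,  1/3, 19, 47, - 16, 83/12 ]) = [ - 57.61, - 41, - 30, - 16 , 1/3, 16/5, 83/12,10.32, 19, 41,47, 52 , 54, 78, 82.27, 86,98 ]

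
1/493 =1/493 = 0.00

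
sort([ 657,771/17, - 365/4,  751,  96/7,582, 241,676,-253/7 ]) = [-365/4,-253/7,96/7,771/17, 241, 582,657,676, 751]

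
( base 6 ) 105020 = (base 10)8868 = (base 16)22A4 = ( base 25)e4i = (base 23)ghd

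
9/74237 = 9/74237 = 0.00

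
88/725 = 88/725 = 0.12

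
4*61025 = 244100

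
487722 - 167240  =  320482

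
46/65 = 46/65 =0.71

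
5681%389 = 235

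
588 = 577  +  11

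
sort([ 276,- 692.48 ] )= [ - 692.48,276 ] 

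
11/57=11/57 = 0.19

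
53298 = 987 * 54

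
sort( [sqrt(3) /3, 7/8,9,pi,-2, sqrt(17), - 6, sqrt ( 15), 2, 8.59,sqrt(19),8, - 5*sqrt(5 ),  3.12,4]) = [ - 5*sqrt(5), -6, - 2, sqrt(3) /3,7/8, 2, 3.12,pi, sqrt(15 ), 4,  sqrt(17), sqrt(19),  8, 8.59, 9 ]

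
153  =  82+71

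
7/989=7/989 = 0.01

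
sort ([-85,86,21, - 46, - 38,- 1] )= [ - 85, - 46, - 38, - 1, 21, 86 ]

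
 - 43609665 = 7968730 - 51578395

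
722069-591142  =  130927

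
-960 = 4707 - 5667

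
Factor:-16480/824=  - 2^2*5^1 = -  20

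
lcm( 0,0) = 0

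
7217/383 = 18  +  323/383 = 18.84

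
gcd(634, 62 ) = 2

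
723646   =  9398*77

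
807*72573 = 58566411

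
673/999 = 673/999  =  0.67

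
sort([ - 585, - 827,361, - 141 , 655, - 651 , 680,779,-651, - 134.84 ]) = [ - 827, - 651, - 651, - 585, - 141, -134.84,361, 655,680,779]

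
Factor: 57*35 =1995 = 3^1*5^1* 7^1* 19^1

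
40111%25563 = 14548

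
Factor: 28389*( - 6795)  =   - 192903255 = - 3^3*5^1 * 151^1*9463^1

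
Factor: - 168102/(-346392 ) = 33/68 = 2^( - 2) * 3^1*11^1*17^( - 1)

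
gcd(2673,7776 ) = 243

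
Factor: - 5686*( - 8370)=47591820 = 2^2*3^3 * 5^1*31^1*2843^1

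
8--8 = 16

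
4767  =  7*681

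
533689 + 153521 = 687210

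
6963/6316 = 1 + 647/6316 = 1.10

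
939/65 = 14+29/65=14.45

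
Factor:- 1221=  - 3^1*11^1*37^1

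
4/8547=4/8547 = 0.00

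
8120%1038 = 854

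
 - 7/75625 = -1  +  75618/75625  =  -0.00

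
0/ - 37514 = 0/1 = - 0.00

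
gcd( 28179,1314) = 9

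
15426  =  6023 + 9403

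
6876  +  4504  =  11380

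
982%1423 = 982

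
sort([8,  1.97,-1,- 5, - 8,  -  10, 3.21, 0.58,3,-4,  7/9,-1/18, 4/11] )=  [ - 10, - 8, - 5, - 4,  -  1,- 1/18, 4/11, 0.58, 7/9,1.97, 3,3.21,8]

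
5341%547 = 418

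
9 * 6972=62748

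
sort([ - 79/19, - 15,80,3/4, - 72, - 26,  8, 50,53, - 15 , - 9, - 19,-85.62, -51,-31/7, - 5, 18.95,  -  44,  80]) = [ - 85.62 ,-72, - 51, - 44, - 26, - 19 , - 15, - 15,- 9, -5, - 31/7, - 79/19,3/4,8,18.95, 50 , 53,80,80] 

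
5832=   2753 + 3079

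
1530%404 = 318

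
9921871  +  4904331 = 14826202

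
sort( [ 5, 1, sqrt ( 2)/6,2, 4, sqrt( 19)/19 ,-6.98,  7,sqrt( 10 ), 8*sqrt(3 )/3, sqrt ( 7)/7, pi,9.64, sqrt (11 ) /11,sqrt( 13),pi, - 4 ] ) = [ - 6.98, - 4, sqrt (19) /19,sqrt( 2) /6 , sqrt( 11)/11,sqrt(7 ) /7,  1, 2, pi,pi, sqrt ( 10),sqrt(13), 4,8*sqrt( 3)/3, 5,7,9.64 ] 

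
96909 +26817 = 123726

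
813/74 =813/74  =  10.99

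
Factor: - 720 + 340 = - 380 = - 2^2*5^1*19^1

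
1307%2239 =1307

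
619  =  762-143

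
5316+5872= 11188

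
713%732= 713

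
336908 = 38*8866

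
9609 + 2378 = 11987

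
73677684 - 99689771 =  - 26012087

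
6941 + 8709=15650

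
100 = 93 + 7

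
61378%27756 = 5866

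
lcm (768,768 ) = 768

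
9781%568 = 125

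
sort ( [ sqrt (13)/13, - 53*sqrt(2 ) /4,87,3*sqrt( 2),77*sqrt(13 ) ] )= [ - 53*sqrt( 2)/4,sqrt( 13 ) /13,3*sqrt( 2),87, 77 * sqrt(13)]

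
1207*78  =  94146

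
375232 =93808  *4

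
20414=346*59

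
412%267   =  145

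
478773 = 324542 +154231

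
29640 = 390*76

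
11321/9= 11321/9 = 1257.89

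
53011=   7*7573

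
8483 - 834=7649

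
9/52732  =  9/52732 =0.00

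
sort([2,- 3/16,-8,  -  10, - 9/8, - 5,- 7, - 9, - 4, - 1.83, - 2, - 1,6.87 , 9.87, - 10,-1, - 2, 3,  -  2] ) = [- 10, - 10, - 9, - 8, -7, - 5, - 4,-2, - 2, - 2, - 1.83, - 9/8, - 1, - 1, - 3/16,2,  3,6.87, 9.87]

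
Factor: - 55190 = -2^1*5^1 *5519^1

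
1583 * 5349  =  8467467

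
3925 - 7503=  - 3578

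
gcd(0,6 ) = 6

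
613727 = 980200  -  366473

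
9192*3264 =30002688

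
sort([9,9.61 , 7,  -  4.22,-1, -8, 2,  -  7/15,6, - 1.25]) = [- 8,-4.22, - 1.25, - 1, - 7/15, 2, 6, 7,9, 9.61 ]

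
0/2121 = 0 = 0.00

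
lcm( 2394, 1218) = 69426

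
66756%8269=604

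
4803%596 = 35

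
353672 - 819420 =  - 465748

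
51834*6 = 311004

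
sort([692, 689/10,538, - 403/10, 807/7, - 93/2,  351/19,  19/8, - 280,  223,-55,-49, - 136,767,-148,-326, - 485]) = [- 485, - 326, -280, - 148, - 136, - 55, - 49,-93/2,  -  403/10,19/8,351/19,689/10, 807/7, 223 , 538, 692, 767]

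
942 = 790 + 152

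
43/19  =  2 + 5/19  =  2.26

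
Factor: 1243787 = 151^1*8237^1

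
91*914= 83174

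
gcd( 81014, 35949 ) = 1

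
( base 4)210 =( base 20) 1G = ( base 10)36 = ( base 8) 44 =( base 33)13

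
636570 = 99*6430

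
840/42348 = 70/3529 = 0.02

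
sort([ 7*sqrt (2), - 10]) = [-10 , 7*sqrt(  2)] 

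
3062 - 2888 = 174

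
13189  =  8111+5078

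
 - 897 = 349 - 1246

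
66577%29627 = 7323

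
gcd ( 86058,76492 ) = 2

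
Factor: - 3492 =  - 2^2*3^2*97^1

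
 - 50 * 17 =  - 850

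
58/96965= 58/96965= 0.00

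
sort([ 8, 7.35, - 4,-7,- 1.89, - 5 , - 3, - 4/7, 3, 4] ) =[ - 7, - 5, - 4, - 3, - 1.89,-4/7 , 3, 4, 7.35, 8 ] 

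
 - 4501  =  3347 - 7848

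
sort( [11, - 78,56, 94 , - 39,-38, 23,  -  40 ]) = [ - 78, - 40,-39,-38,11,23, 56,94 ] 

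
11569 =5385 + 6184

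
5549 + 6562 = 12111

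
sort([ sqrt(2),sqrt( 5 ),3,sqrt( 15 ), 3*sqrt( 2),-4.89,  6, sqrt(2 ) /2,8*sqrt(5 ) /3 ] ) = [ - 4.89,sqrt (2 )/2 , sqrt(2 ),sqrt(5 ) , 3 , sqrt(  15) , 3*sqrt(2 ), 8*  sqrt (5 ) /3,  6]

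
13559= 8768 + 4791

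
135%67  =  1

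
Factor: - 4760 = -2^3 * 5^1*7^1*17^1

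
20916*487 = 10186092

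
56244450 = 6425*8754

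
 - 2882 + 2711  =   - 171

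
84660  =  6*14110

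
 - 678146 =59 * ( - 11494) 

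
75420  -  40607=34813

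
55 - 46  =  9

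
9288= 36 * 258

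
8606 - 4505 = 4101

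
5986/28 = 2993/14  =  213.79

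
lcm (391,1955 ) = 1955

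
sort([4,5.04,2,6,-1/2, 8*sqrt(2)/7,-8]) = [ - 8,  -  1/2,8*sqrt(2 ) /7 , 2, 4,  5.04, 6]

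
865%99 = 73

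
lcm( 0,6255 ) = 0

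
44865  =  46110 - 1245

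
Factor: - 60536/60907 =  - 8648/8701 = - 2^3*7^( - 1)  *11^( - 1)*23^1*47^1 * 113^( - 1)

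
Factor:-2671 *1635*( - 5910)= 25809472350 =2^1*3^2 * 5^2 * 109^1 * 197^1*2671^1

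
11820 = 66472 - 54652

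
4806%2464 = 2342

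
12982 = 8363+4619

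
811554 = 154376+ 657178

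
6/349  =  6/349 =0.02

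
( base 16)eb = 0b11101011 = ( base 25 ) 9A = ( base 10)235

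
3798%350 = 298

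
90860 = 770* 118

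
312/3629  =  312/3629 = 0.09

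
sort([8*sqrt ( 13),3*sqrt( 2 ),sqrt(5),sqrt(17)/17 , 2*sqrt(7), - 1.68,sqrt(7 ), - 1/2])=[ - 1.68, - 1/2, sqrt (17)/17,sqrt( 5),sqrt( 7), 3* sqrt( 2),2*sqrt ( 7),8 * sqrt(13) ]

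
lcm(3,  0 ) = 0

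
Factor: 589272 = 2^3*3^1 * 43^1*571^1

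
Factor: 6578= 2^1*11^1*13^1 * 23^1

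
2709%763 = 420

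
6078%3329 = 2749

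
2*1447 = 2894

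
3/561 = 1/187  =  0.01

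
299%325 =299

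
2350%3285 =2350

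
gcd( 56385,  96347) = 1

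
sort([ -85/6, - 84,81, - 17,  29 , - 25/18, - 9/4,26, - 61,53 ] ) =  [ - 84, - 61, - 17, - 85/6,  -  9/4 , - 25/18, 26,29,53 , 81] 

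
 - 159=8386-8545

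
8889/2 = 4444 + 1/2 = 4444.50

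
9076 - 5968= 3108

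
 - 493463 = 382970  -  876433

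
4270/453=4270/453 = 9.43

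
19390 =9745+9645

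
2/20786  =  1/10393 = 0.00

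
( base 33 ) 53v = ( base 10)5575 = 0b1010111000111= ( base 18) H3D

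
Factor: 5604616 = 2^3 * 700577^1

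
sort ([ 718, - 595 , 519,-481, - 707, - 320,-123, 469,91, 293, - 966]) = [ - 966,-707, - 595, - 481, - 320, - 123, 91,293,469,519, 718]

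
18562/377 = 49 + 89/377=   49.24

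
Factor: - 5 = - 5^1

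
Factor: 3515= 5^1*19^1*37^1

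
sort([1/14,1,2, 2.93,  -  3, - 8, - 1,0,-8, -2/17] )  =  [ - 8, - 8,-3, - 1, - 2/17,0,1/14,1,2,2.93] 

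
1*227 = 227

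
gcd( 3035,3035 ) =3035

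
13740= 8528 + 5212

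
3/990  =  1/330 = 0.00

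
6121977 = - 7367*(-831)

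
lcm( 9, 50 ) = 450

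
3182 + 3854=7036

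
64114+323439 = 387553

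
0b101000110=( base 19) H3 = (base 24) DE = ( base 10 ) 326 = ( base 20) g6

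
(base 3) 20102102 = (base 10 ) 4682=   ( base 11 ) 3577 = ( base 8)11112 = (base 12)2862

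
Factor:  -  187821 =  - 3^2*41^1*509^1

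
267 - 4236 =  - 3969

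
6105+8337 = 14442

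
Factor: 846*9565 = 8091990 = 2^1*3^2 * 5^1 * 47^1 * 1913^1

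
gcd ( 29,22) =1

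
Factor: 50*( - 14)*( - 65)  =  2^2*5^3 *7^1*13^1 = 45500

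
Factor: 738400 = 2^5  *5^2 *13^1*71^1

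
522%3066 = 522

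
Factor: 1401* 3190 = 2^1*3^1 * 5^1*11^1*29^1*467^1=4469190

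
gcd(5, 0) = 5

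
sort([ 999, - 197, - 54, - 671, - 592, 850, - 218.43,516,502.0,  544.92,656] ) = [-671 , - 592, - 218.43, - 197, - 54,502.0, 516,  544.92, 656,  850, 999]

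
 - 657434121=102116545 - 759550666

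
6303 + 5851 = 12154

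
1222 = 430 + 792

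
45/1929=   15/643 = 0.02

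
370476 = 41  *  9036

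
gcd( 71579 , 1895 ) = 1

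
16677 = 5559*3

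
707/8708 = 101/1244 = 0.08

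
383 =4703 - 4320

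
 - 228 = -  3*76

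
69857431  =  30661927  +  39195504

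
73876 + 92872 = 166748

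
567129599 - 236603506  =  330526093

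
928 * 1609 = 1493152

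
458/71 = 6+ 32/71 = 6.45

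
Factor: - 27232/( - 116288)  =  37/158 = 2^( - 1)*37^1*79^(-1)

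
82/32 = 2+9/16 = 2.56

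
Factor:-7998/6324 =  - 43/34  =  - 2^( - 1 ) * 17^ (-1 )*43^1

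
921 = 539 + 382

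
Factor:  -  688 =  - 2^4 * 43^1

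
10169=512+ 9657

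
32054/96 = 333 + 43/48 =333.90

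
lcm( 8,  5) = 40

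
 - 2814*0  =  0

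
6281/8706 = 6281/8706=0.72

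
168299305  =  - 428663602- - 596962907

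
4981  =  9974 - 4993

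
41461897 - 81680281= -40218384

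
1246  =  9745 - 8499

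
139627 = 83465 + 56162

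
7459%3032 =1395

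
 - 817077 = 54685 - 871762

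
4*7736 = 30944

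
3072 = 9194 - 6122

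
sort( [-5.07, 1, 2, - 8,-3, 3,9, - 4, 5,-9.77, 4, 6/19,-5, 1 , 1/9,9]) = [ - 9.77,-8 , - 5.07, - 5 ,  -  4,-3, 1/9, 6/19,1,  1,2, 3,4,5, 9, 9]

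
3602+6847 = 10449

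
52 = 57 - 5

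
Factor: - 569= - 569^1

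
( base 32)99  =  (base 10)297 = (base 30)9R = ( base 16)129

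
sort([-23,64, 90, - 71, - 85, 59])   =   [ - 85 , - 71 ,  -  23 , 59, 64, 90]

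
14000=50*280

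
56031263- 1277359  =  54753904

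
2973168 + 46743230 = 49716398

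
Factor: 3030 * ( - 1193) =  - 3614790=- 2^1*3^1*5^1*101^1*1193^1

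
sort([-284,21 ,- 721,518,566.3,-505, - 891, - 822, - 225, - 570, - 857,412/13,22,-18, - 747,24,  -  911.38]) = [-911.38,-891, - 857,-822, - 747, - 721,-570, - 505,  -  284, - 225, - 18  ,  21,22,24, 412/13,518,566.3]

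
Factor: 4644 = 2^2*3^3*43^1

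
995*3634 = 3615830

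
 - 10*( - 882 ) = 8820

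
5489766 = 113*48582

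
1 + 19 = 20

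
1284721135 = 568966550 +715754585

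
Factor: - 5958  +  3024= -2^1*3^2*163^1 = -2934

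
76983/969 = 25661/323 = 79.45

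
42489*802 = 34076178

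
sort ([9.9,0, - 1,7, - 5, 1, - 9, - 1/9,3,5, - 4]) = [ - 9, - 5 , - 4,-1, - 1/9,0,1,3,5, 7,9.9]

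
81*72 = 5832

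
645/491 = 645/491 = 1.31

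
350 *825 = 288750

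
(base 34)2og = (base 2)110001001000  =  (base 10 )3144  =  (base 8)6110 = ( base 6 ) 22320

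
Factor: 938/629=2^1 * 7^1*17^ (- 1) * 37^( - 1) * 67^1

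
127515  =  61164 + 66351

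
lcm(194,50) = 4850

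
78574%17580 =8254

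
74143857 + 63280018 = 137423875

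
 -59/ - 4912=59/4912= 0.01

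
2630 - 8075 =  - 5445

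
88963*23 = 2046149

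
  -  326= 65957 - 66283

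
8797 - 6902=1895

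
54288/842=64+200/421 = 64.48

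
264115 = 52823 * 5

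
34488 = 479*72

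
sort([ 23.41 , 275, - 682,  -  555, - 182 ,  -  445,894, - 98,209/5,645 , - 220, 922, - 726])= [ - 726, - 682, - 555, - 445, - 220,- 182, - 98,23.41, 209/5, 275 , 645,894,922 ]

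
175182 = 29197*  6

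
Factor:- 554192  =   - 2^4 * 19^1 * 1823^1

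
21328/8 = 2666 = 2666.00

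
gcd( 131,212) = 1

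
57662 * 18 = 1037916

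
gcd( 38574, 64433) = 1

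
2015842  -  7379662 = - 5363820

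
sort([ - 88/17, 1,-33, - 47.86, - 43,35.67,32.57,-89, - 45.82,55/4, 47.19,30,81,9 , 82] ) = [ - 89,  -  47.86, - 45.82, - 43, - 33, - 88/17,1, 9,55/4, 30,32.57,35.67,47.19, 81,82]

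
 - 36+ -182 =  - 218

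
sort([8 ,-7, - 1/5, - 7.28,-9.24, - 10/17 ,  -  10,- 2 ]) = [ - 10,  -  9.24,-7.28, - 7,  -  2,-10/17, - 1/5,8 ]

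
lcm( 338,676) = 676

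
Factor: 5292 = 2^2*3^3*7^2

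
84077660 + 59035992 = 143113652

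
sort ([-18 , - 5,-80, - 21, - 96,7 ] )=[-96,-80, - 21, - 18, - 5,7 ]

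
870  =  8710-7840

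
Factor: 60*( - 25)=-2^2*3^1 * 5^3 = - 1500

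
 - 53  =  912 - 965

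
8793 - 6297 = 2496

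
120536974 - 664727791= - 544190817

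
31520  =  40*788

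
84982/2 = 42491 = 42491.00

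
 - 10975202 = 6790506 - 17765708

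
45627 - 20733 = 24894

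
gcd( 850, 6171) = 17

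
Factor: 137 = 137^1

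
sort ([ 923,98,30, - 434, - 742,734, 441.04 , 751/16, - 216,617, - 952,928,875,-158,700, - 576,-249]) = [-952,-742, - 576, - 434, - 249, - 216 , - 158,30,751/16,98,441.04,617,700, 734,875,923,928] 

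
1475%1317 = 158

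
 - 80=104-184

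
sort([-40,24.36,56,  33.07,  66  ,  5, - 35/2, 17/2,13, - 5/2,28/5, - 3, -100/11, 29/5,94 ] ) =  [  -  40, - 35/2, - 100/11, - 3,  -  5/2, 5, 28/5,29/5, 17/2,13,  24.36,33.07, 56 , 66, 94 ] 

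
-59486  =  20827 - 80313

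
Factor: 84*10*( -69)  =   - 57960 = - 2^3*3^2*5^1*7^1*23^1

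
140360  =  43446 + 96914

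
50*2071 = 103550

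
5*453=2265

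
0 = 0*8825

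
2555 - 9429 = -6874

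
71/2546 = 71/2546=0.03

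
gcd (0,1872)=1872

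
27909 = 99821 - 71912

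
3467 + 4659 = 8126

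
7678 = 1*7678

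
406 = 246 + 160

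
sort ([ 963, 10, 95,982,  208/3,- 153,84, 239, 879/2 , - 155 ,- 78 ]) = [ - 155, - 153,-78, 10, 208/3,84,95, 239, 879/2,963, 982 ]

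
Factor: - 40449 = - 3^1 * 97^1*139^1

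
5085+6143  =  11228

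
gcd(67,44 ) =1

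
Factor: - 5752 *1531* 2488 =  - 21910104256 = - 2^6* 311^1*719^1*1531^1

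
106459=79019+27440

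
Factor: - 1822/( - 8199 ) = 2^1*3^(-2 ) = 2/9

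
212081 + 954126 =1166207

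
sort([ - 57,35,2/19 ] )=[-57,2/19, 35 ]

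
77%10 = 7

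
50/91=50/91 = 0.55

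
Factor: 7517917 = 11^1*683447^1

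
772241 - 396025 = 376216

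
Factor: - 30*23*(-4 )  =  2760 = 2^3*3^1*5^1*23^1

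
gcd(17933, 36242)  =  1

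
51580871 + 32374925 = 83955796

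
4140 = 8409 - 4269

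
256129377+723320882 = 979450259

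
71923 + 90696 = 162619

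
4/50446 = 2/25223 = 0.00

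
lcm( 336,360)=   5040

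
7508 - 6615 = 893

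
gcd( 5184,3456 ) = 1728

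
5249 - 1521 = 3728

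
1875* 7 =13125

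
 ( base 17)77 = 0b1111110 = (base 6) 330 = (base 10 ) 126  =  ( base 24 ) 56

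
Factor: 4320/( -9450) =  - 2^4*5^( - 1 ) * 7^( -1)= - 16/35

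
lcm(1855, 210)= 11130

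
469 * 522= 244818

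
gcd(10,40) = 10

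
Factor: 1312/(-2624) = -1/2= - 2^( - 1 ) 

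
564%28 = 4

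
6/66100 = 3/33050 =0.00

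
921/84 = 10 + 27/28=10.96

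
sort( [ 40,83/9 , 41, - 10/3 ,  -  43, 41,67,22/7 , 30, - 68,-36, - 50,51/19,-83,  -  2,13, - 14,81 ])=[ - 83, - 68, - 50, - 43, - 36, - 14, - 10/3, - 2 , 51/19,22/7,83/9,13,30,40,41,41,  67,81]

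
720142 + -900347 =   -  180205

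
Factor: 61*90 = 2^1*3^2*5^1 *61^1 = 5490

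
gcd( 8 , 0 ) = 8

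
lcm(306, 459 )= 918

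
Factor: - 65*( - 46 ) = 2^1 * 5^1*13^1*23^1 = 2990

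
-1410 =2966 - 4376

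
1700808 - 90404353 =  - 88703545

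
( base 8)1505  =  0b1101000101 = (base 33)pc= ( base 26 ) 165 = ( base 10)837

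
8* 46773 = 374184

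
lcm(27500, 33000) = 165000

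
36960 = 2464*15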